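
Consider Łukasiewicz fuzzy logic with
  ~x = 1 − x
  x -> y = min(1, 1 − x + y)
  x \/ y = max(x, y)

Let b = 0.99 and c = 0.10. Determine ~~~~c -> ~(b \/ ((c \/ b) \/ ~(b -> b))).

~c = 1 − 0.10 = 0.90
~~c = 1 − 0.90 = 0.10
~~~c = 1 − 0.10 = 0.90
~~~~c = 1 − 0.90 = 0.10
c \/ b = max(0.10, 0.99) = 0.99
b -> b = min(1, 1 − 0.99 + 0.99) = min(1, 1.00) = 1.00
~(b -> b) = 1 − 1.00 = 0.00
(c \/ b) \/ ~(b -> b) = max(0.99, 0.00) = 0.99
b \/ ((c \/ b) \/ ~(b -> b)) = max(0.99, 0.99) = 0.99
~(b \/ ((c \/ b) \/ ~(b -> b))) = 1 − 0.99 = 0.01
~~~~c -> ~(b \/ ((c \/ b) \/ ~(b -> b))) = min(1, 1 − 0.10 + 0.01) = min(1, 0.91) = 0.91

0.91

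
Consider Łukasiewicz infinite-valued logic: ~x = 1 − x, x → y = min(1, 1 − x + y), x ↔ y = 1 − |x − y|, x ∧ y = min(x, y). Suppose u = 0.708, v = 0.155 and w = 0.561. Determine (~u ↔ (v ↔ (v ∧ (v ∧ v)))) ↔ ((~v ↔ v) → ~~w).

0.292

~u = 1 − 0.708 = 0.292
v ∧ v = min(0.155, 0.155) = 0.155
v ∧ (v ∧ v) = min(0.155, 0.155) = 0.155
v ↔ (v ∧ (v ∧ v)) = 1 − |0.155 − 0.155| = 1 − 0.000 = 1.000
~u ↔ (v ↔ (v ∧ (v ∧ v))) = 1 − |0.292 − 1.000| = 1 − 0.708 = 0.292
~v = 1 − 0.155 = 0.845
~v ↔ v = 1 − |0.845 − 0.155| = 1 − 0.690 = 0.310
~w = 1 − 0.561 = 0.439
~~w = 1 − 0.439 = 0.561
(~v ↔ v) → ~~w = min(1, 1 − 0.310 + 0.561) = min(1, 1.251) = 1.000
(~u ↔ (v ↔ (v ∧ (v ∧ v)))) ↔ ((~v ↔ v) → ~~w) = 1 − |0.292 − 1.000| = 1 − 0.708 = 0.292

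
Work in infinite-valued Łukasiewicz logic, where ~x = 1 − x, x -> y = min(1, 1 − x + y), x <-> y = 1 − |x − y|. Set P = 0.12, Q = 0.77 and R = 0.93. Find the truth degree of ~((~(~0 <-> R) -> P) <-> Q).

~0 = 1 − 0.00 = 1.00
~0 <-> R = 1 − |1.00 − 0.93| = 1 − 0.07 = 0.93
~(~0 <-> R) = 1 − 0.93 = 0.07
~(~0 <-> R) -> P = min(1, 1 − 0.07 + 0.12) = min(1, 1.05) = 1.00
(~(~0 <-> R) -> P) <-> Q = 1 − |1.00 − 0.77| = 1 − 0.23 = 0.77
~((~(~0 <-> R) -> P) <-> Q) = 1 − 0.77 = 0.23

0.23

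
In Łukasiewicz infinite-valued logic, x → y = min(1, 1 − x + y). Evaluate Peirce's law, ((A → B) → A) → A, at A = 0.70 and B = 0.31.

A → B = min(1, 1 − 0.70 + 0.31) = min(1, 0.61) = 0.61
(A → B) → A = min(1, 1 − 0.61 + 0.70) = min(1, 1.09) = 1.00
((A → B) → A) → A = min(1, 1 − 1.00 + 0.70) = min(1, 0.70) = 0.70
(The value 0.70 < 1 shows this instance is not satisfied; not a Ł∞-tautology in general.)

0.70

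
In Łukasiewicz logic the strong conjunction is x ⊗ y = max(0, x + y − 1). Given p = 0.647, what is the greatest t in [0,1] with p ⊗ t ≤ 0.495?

0.848

The residuum of the Łukasiewicz t-norm gives the supremum: min(1, 1 − 0.647 + 0.495).
1 − 0.647 + 0.495 = 0.848, so t = min(1, 0.848) = 0.848.
Check: 0.647 ⊗ 0.848 = max(0, 0.495) = 0.495 ≤ 0.495.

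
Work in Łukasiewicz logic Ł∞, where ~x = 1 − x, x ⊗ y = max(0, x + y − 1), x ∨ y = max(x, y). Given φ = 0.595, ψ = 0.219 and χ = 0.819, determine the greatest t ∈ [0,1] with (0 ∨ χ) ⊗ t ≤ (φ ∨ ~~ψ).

0.776

0 ∨ χ = max(0.000, 0.819) = 0.819
So the left factor is 0 ∨ χ = 0.819.
~ψ = 1 − 0.219 = 0.781
~~ψ = 1 − 0.781 = 0.219
φ ∨ ~~ψ = max(0.595, 0.219) = 0.595
So the right-hand bound is φ ∨ ~~ψ = 0.595.
The residuum of the Łukasiewicz t-norm gives the supremum: min(1, 1 − 0.819 + 0.595).
1 − 0.819 + 0.595 = 0.776, so t = min(1, 0.776) = 0.776.
Check: 0.819 ⊗ 0.776 = max(0, 0.595) = 0.595 ≤ 0.595.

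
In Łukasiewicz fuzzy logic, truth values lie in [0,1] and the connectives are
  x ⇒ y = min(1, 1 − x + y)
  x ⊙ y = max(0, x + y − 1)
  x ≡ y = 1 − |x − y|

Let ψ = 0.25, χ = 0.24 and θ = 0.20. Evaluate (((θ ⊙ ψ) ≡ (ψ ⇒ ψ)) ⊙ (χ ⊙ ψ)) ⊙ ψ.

0.00

θ ⊙ ψ = max(0, 0.20 + 0.25 − 1) = max(0, -0.55) = 0.00
ψ ⇒ ψ = min(1, 1 − 0.25 + 0.25) = min(1, 1.00) = 1.00
(θ ⊙ ψ) ≡ (ψ ⇒ ψ) = 1 − |0.00 − 1.00| = 1 − 1.00 = 0.00
χ ⊙ ψ = max(0, 0.24 + 0.25 − 1) = max(0, -0.51) = 0.00
((θ ⊙ ψ) ≡ (ψ ⇒ ψ)) ⊙ (χ ⊙ ψ) = max(0, 0.00 + 0.00 − 1) = max(0, -1.00) = 0.00
(((θ ⊙ ψ) ≡ (ψ ⇒ ψ)) ⊙ (χ ⊙ ψ)) ⊙ ψ = max(0, 0.00 + 0.25 − 1) = max(0, -0.75) = 0.00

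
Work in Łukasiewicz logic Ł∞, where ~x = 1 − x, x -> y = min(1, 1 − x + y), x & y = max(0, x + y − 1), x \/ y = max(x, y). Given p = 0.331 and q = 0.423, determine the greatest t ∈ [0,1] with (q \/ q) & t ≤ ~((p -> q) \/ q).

0.577

q \/ q = max(0.423, 0.423) = 0.423
So the left factor is q \/ q = 0.423.
p -> q = min(1, 1 − 0.331 + 0.423) = min(1, 1.092) = 1.000
(p -> q) \/ q = max(1.000, 0.423) = 1.000
~((p -> q) \/ q) = 1 − 1.000 = 0.000
So the right-hand bound is ~((p -> q) \/ q) = 0.000.
The residuum of the Łukasiewicz t-norm gives the supremum: min(1, 1 − 0.423 + 0.000).
1 − 0.423 + 0.000 = 0.577, so t = min(1, 0.577) = 0.577.
Check: 0.423 & 0.577 = max(0, 0.000) = 0.000 ≤ 0.000.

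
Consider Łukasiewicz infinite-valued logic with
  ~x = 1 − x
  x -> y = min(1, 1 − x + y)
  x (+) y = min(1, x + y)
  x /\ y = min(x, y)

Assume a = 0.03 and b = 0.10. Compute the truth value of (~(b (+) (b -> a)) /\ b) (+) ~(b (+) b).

0.80

b -> a = min(1, 1 − 0.10 + 0.03) = min(1, 0.93) = 0.93
b (+) (b -> a) = min(1, 0.10 + 0.93) = min(1, 1.03) = 1.00
~(b (+) (b -> a)) = 1 − 1.00 = 0.00
~(b (+) (b -> a)) /\ b = min(0.00, 0.10) = 0.00
b (+) b = min(1, 0.10 + 0.10) = min(1, 0.20) = 0.20
~(b (+) b) = 1 − 0.20 = 0.80
(~(b (+) (b -> a)) /\ b) (+) ~(b (+) b) = min(1, 0.00 + 0.80) = min(1, 0.80) = 0.80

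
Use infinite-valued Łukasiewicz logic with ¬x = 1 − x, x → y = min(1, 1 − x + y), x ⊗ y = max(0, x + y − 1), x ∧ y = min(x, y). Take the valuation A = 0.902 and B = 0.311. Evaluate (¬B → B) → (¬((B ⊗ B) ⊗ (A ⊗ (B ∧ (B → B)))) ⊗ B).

¬B = 1 − 0.311 = 0.689
¬B → B = min(1, 1 − 0.689 + 0.311) = min(1, 0.622) = 0.622
B ⊗ B = max(0, 0.311 + 0.311 − 1) = max(0, -0.378) = 0.000
B → B = min(1, 1 − 0.311 + 0.311) = min(1, 1.000) = 1.000
B ∧ (B → B) = min(0.311, 1.000) = 0.311
A ⊗ (B ∧ (B → B)) = max(0, 0.902 + 0.311 − 1) = max(0, 0.213) = 0.213
(B ⊗ B) ⊗ (A ⊗ (B ∧ (B → B))) = max(0, 0.000 + 0.213 − 1) = max(0, -0.787) = 0.000
¬((B ⊗ B) ⊗ (A ⊗ (B ∧ (B → B)))) = 1 − 0.000 = 1.000
¬((B ⊗ B) ⊗ (A ⊗ (B ∧ (B → B)))) ⊗ B = max(0, 1.000 + 0.311 − 1) = max(0, 0.311) = 0.311
(¬B → B) → (¬((B ⊗ B) ⊗ (A ⊗ (B ∧ (B → B)))) ⊗ B) = min(1, 1 − 0.622 + 0.311) = min(1, 0.689) = 0.689

0.689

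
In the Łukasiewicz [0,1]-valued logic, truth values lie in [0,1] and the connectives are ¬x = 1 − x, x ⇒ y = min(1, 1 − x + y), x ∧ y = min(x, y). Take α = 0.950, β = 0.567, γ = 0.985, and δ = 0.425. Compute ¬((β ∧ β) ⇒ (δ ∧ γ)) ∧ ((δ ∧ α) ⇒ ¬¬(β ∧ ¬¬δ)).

β ∧ β = min(0.567, 0.567) = 0.567
δ ∧ γ = min(0.425, 0.985) = 0.425
(β ∧ β) ⇒ (δ ∧ γ) = min(1, 1 − 0.567 + 0.425) = min(1, 0.858) = 0.858
¬((β ∧ β) ⇒ (δ ∧ γ)) = 1 − 0.858 = 0.142
δ ∧ α = min(0.425, 0.950) = 0.425
¬δ = 1 − 0.425 = 0.575
¬¬δ = 1 − 0.575 = 0.425
β ∧ ¬¬δ = min(0.567, 0.425) = 0.425
¬(β ∧ ¬¬δ) = 1 − 0.425 = 0.575
¬¬(β ∧ ¬¬δ) = 1 − 0.575 = 0.425
(δ ∧ α) ⇒ ¬¬(β ∧ ¬¬δ) = min(1, 1 − 0.425 + 0.425) = min(1, 1.000) = 1.000
¬((β ∧ β) ⇒ (δ ∧ γ)) ∧ ((δ ∧ α) ⇒ ¬¬(β ∧ ¬¬δ)) = min(0.142, 1.000) = 0.142

0.142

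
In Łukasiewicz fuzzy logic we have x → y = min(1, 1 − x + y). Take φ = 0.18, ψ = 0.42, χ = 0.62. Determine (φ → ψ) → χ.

φ → ψ = min(1, 1 − 0.18 + 0.42) = min(1, 1.24) = 1.00
(φ → ψ) → χ = min(1, 1 − 1.00 + 0.62) = min(1, 0.62) = 0.62

0.62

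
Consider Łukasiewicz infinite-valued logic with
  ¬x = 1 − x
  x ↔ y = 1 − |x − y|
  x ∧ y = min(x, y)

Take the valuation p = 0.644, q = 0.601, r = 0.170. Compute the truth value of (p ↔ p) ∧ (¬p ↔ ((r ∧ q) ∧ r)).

0.814

p ↔ p = 1 − |0.644 − 0.644| = 1 − 0.000 = 1.000
¬p = 1 − 0.644 = 0.356
r ∧ q = min(0.170, 0.601) = 0.170
(r ∧ q) ∧ r = min(0.170, 0.170) = 0.170
¬p ↔ ((r ∧ q) ∧ r) = 1 − |0.356 − 0.170| = 1 − 0.186 = 0.814
(p ↔ p) ∧ (¬p ↔ ((r ∧ q) ∧ r)) = min(1.000, 0.814) = 0.814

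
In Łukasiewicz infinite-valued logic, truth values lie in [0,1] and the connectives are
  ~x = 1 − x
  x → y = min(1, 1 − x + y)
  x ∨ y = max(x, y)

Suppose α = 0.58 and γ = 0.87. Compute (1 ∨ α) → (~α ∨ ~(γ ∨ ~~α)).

0.42

1 ∨ α = max(1.00, 0.58) = 1.00
~α = 1 − 0.58 = 0.42
~~α = 1 − 0.42 = 0.58
γ ∨ ~~α = max(0.87, 0.58) = 0.87
~(γ ∨ ~~α) = 1 − 0.87 = 0.13
~α ∨ ~(γ ∨ ~~α) = max(0.42, 0.13) = 0.42
(1 ∨ α) → (~α ∨ ~(γ ∨ ~~α)) = min(1, 1 − 1.00 + 0.42) = min(1, 0.42) = 0.42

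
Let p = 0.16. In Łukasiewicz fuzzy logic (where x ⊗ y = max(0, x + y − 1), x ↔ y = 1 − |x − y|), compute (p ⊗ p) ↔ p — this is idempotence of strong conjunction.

p ⊗ p = max(0, 0.16 + 0.16 − 1) = max(0, -0.68) = 0.00
(p ⊗ p) ↔ p = 1 − |0.00 − 0.16| = 1 − 0.16 = 0.84
(The value 0.84 < 1 shows this instance is not satisfied; fails in Ł∞ since a ⊗ a = max(0, 2a−1) ≠ a in general.)

0.84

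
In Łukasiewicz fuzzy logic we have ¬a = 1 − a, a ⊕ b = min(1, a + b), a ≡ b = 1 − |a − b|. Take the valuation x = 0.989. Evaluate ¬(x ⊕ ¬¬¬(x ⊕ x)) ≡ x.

0.022

x ⊕ x = min(1, 0.989 + 0.989) = min(1, 1.978) = 1.000
¬(x ⊕ x) = 1 − 1.000 = 0.000
¬¬(x ⊕ x) = 1 − 0.000 = 1.000
¬¬¬(x ⊕ x) = 1 − 1.000 = 0.000
x ⊕ ¬¬¬(x ⊕ x) = min(1, 0.989 + 0.000) = min(1, 0.989) = 0.989
¬(x ⊕ ¬¬¬(x ⊕ x)) = 1 − 0.989 = 0.011
¬(x ⊕ ¬¬¬(x ⊕ x)) ≡ x = 1 − |0.011 − 0.989| = 1 − 0.978 = 0.022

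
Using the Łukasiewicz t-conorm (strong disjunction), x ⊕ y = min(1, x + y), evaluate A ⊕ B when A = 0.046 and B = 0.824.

0.870

A ⊕ B = min(1, 0.046 + 0.824) = min(1, 0.870) = 0.870
For comparison, the Gödel t-conorm max(x, y) would give 0.824.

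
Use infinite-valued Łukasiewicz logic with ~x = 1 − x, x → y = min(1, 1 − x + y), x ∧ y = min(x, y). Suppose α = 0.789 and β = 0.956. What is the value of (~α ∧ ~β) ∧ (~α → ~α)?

~α = 1 − 0.789 = 0.211
~β = 1 − 0.956 = 0.044
~α ∧ ~β = min(0.211, 0.044) = 0.044
~α → ~α = min(1, 1 − 0.211 + 0.211) = min(1, 1.000) = 1.000
(~α ∧ ~β) ∧ (~α → ~α) = min(0.044, 1.000) = 0.044

0.044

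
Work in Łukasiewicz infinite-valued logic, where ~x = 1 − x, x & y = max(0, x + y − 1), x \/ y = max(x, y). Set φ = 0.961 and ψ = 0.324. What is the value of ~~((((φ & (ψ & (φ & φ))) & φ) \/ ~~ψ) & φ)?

φ & φ = max(0, 0.961 + 0.961 − 1) = max(0, 0.922) = 0.922
ψ & (φ & φ) = max(0, 0.324 + 0.922 − 1) = max(0, 0.246) = 0.246
φ & (ψ & (φ & φ)) = max(0, 0.961 + 0.246 − 1) = max(0, 0.207) = 0.207
(φ & (ψ & (φ & φ))) & φ = max(0, 0.207 + 0.961 − 1) = max(0, 0.168) = 0.168
~ψ = 1 − 0.324 = 0.676
~~ψ = 1 − 0.676 = 0.324
((φ & (ψ & (φ & φ))) & φ) \/ ~~ψ = max(0.168, 0.324) = 0.324
(((φ & (ψ & (φ & φ))) & φ) \/ ~~ψ) & φ = max(0, 0.324 + 0.961 − 1) = max(0, 0.285) = 0.285
~((((φ & (ψ & (φ & φ))) & φ) \/ ~~ψ) & φ) = 1 − 0.285 = 0.715
~~((((φ & (ψ & (φ & φ))) & φ) \/ ~~ψ) & φ) = 1 − 0.715 = 0.285

0.285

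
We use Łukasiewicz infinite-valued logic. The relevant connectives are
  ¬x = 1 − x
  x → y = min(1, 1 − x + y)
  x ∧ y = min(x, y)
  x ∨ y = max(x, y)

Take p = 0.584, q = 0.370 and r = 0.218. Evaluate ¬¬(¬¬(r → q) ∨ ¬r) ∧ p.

0.584

r → q = min(1, 1 − 0.218 + 0.370) = min(1, 1.152) = 1.000
¬(r → q) = 1 − 1.000 = 0.000
¬¬(r → q) = 1 − 0.000 = 1.000
¬r = 1 − 0.218 = 0.782
¬¬(r → q) ∨ ¬r = max(1.000, 0.782) = 1.000
¬(¬¬(r → q) ∨ ¬r) = 1 − 1.000 = 0.000
¬¬(¬¬(r → q) ∨ ¬r) = 1 − 0.000 = 1.000
¬¬(¬¬(r → q) ∨ ¬r) ∧ p = min(1.000, 0.584) = 0.584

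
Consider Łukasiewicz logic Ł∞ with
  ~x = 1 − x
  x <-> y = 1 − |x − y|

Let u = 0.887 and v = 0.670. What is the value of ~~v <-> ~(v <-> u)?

0.547

~v = 1 − 0.670 = 0.330
~~v = 1 − 0.330 = 0.670
v <-> u = 1 − |0.670 − 0.887| = 1 − 0.217 = 0.783
~(v <-> u) = 1 − 0.783 = 0.217
~~v <-> ~(v <-> u) = 1 − |0.670 − 0.217| = 1 − 0.453 = 0.547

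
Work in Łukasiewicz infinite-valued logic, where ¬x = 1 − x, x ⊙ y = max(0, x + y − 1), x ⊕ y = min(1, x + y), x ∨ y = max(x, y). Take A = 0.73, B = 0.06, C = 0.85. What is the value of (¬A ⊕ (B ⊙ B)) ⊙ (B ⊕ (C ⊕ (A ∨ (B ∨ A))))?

¬A = 1 − 0.73 = 0.27
B ⊙ B = max(0, 0.06 + 0.06 − 1) = max(0, -0.88) = 0.00
¬A ⊕ (B ⊙ B) = min(1, 0.27 + 0.00) = min(1, 0.27) = 0.27
B ∨ A = max(0.06, 0.73) = 0.73
A ∨ (B ∨ A) = max(0.73, 0.73) = 0.73
C ⊕ (A ∨ (B ∨ A)) = min(1, 0.85 + 0.73) = min(1, 1.58) = 1.00
B ⊕ (C ⊕ (A ∨ (B ∨ A))) = min(1, 0.06 + 1.00) = min(1, 1.06) = 1.00
(¬A ⊕ (B ⊙ B)) ⊙ (B ⊕ (C ⊕ (A ∨ (B ∨ A)))) = max(0, 0.27 + 1.00 − 1) = max(0, 0.27) = 0.27

0.27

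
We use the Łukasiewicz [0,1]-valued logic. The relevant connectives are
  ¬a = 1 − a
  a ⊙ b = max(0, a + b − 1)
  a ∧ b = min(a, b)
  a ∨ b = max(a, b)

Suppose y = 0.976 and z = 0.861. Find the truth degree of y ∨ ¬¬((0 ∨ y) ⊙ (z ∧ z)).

0 ∨ y = max(0.000, 0.976) = 0.976
z ∧ z = min(0.861, 0.861) = 0.861
(0 ∨ y) ⊙ (z ∧ z) = max(0, 0.976 + 0.861 − 1) = max(0, 0.837) = 0.837
¬((0 ∨ y) ⊙ (z ∧ z)) = 1 − 0.837 = 0.163
¬¬((0 ∨ y) ⊙ (z ∧ z)) = 1 − 0.163 = 0.837
y ∨ ¬¬((0 ∨ y) ⊙ (z ∧ z)) = max(0.976, 0.837) = 0.976

0.976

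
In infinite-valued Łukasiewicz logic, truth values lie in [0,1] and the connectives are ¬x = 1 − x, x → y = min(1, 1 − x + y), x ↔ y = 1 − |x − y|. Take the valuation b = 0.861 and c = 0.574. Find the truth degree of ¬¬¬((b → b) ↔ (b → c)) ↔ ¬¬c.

0.713

b → b = min(1, 1 − 0.861 + 0.861) = min(1, 1.000) = 1.000
b → c = min(1, 1 − 0.861 + 0.574) = min(1, 0.713) = 0.713
(b → b) ↔ (b → c) = 1 − |1.000 − 0.713| = 1 − 0.287 = 0.713
¬((b → b) ↔ (b → c)) = 1 − 0.713 = 0.287
¬¬((b → b) ↔ (b → c)) = 1 − 0.287 = 0.713
¬¬¬((b → b) ↔ (b → c)) = 1 − 0.713 = 0.287
¬c = 1 − 0.574 = 0.426
¬¬c = 1 − 0.426 = 0.574
¬¬¬((b → b) ↔ (b → c)) ↔ ¬¬c = 1 − |0.287 − 0.574| = 1 − 0.287 = 0.713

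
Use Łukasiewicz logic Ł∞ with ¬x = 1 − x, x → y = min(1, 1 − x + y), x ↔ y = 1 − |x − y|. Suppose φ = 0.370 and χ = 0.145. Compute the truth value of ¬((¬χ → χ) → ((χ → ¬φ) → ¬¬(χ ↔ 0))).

¬χ = 1 − 0.145 = 0.855
¬χ → χ = min(1, 1 − 0.855 + 0.145) = min(1, 0.290) = 0.290
¬φ = 1 − 0.370 = 0.630
χ → ¬φ = min(1, 1 − 0.145 + 0.630) = min(1, 1.485) = 1.000
χ ↔ 0 = 1 − |0.145 − 0.000| = 1 − 0.145 = 0.855
¬(χ ↔ 0) = 1 − 0.855 = 0.145
¬¬(χ ↔ 0) = 1 − 0.145 = 0.855
(χ → ¬φ) → ¬¬(χ ↔ 0) = min(1, 1 − 1.000 + 0.855) = min(1, 0.855) = 0.855
(¬χ → χ) → ((χ → ¬φ) → ¬¬(χ ↔ 0)) = min(1, 1 − 0.290 + 0.855) = min(1, 1.565) = 1.000
¬((¬χ → χ) → ((χ → ¬φ) → ¬¬(χ ↔ 0))) = 1 − 1.000 = 0.000

0.000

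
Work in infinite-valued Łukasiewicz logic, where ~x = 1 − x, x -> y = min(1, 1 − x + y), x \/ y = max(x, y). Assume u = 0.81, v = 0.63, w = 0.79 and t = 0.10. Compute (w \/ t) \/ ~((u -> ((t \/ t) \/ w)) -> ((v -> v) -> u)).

0.79

w \/ t = max(0.79, 0.10) = 0.79
t \/ t = max(0.10, 0.10) = 0.10
(t \/ t) \/ w = max(0.10, 0.79) = 0.79
u -> ((t \/ t) \/ w) = min(1, 1 − 0.81 + 0.79) = min(1, 0.98) = 0.98
v -> v = min(1, 1 − 0.63 + 0.63) = min(1, 1.00) = 1.00
(v -> v) -> u = min(1, 1 − 1.00 + 0.81) = min(1, 0.81) = 0.81
(u -> ((t \/ t) \/ w)) -> ((v -> v) -> u) = min(1, 1 − 0.98 + 0.81) = min(1, 0.83) = 0.83
~((u -> ((t \/ t) \/ w)) -> ((v -> v) -> u)) = 1 − 0.83 = 0.17
(w \/ t) \/ ~((u -> ((t \/ t) \/ w)) -> ((v -> v) -> u)) = max(0.79, 0.17) = 0.79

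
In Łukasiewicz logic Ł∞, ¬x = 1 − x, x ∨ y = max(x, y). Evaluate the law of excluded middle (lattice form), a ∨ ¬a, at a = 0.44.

¬a = 1 − 0.44 = 0.56
a ∨ ¬a = max(0.44, 0.56) = 0.56
(The value 0.56 < 1 shows this instance is not satisfied; not a Ł∞-tautology — its value is max(a, 1−a).)

0.56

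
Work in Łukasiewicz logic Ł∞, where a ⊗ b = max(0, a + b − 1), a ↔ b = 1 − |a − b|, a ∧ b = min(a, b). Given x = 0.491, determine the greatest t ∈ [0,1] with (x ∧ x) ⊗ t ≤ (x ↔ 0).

1.000

x ∧ x = min(0.491, 0.491) = 0.491
So the left factor is x ∧ x = 0.491.
x ↔ 0 = 1 − |0.491 − 0.000| = 1 − 0.491 = 0.509
So the right-hand bound is x ↔ 0 = 0.509.
The residuum of the Łukasiewicz t-norm gives the supremum: min(1, 1 − 0.491 + 0.509).
1 − 0.491 + 0.509 = 1.018, so t = min(1, 1.018) = 1.000.
Check: 0.491 ⊗ 1.000 = max(0, 0.491) = 0.491 ≤ 0.509.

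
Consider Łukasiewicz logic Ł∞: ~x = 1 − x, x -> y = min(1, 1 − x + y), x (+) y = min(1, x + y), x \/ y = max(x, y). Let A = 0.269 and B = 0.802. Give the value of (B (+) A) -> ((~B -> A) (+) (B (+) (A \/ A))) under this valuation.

1.000

B (+) A = min(1, 0.802 + 0.269) = min(1, 1.071) = 1.000
~B = 1 − 0.802 = 0.198
~B -> A = min(1, 1 − 0.198 + 0.269) = min(1, 1.071) = 1.000
A \/ A = max(0.269, 0.269) = 0.269
B (+) (A \/ A) = min(1, 0.802 + 0.269) = min(1, 1.071) = 1.000
(~B -> A) (+) (B (+) (A \/ A)) = min(1, 1.000 + 1.000) = min(1, 2.000) = 1.000
(B (+) A) -> ((~B -> A) (+) (B (+) (A \/ A))) = min(1, 1 − 1.000 + 1.000) = min(1, 1.000) = 1.000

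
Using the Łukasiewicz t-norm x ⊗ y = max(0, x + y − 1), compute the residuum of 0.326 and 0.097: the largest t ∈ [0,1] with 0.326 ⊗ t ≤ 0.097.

The residuum of the Łukasiewicz t-norm gives the supremum: min(1, 1 − 0.326 + 0.097).
1 − 0.326 + 0.097 = 0.771, so t = min(1, 0.771) = 0.771.
Check: 0.326 ⊗ 0.771 = max(0, 0.097) = 0.097 ≤ 0.097.

0.771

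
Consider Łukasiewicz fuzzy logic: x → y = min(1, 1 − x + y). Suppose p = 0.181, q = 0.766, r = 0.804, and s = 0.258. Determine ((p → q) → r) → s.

0.454

p → q = min(1, 1 − 0.181 + 0.766) = min(1, 1.585) = 1.000
(p → q) → r = min(1, 1 − 1.000 + 0.804) = min(1, 0.804) = 0.804
((p → q) → r) → s = min(1, 1 − 0.804 + 0.258) = min(1, 0.454) = 0.454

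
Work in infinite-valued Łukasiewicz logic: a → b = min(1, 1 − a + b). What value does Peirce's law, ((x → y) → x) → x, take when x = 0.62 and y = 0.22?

x → y = min(1, 1 − 0.62 + 0.22) = min(1, 0.60) = 0.60
(x → y) → x = min(1, 1 − 0.60 + 0.62) = min(1, 1.02) = 1.00
((x → y) → x) → x = min(1, 1 − 1.00 + 0.62) = min(1, 0.62) = 0.62
(The value 0.62 < 1 shows this instance is not satisfied; not a Ł∞-tautology in general.)

0.62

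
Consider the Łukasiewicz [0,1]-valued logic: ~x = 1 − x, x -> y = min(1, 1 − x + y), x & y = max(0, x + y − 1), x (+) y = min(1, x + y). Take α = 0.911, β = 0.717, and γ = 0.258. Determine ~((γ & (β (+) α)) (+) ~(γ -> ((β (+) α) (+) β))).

β (+) α = min(1, 0.717 + 0.911) = min(1, 1.628) = 1.000
γ & (β (+) α) = max(0, 0.258 + 1.000 − 1) = max(0, 0.258) = 0.258
(β (+) α) (+) β = min(1, 1.000 + 0.717) = min(1, 1.717) = 1.000
γ -> ((β (+) α) (+) β) = min(1, 1 − 0.258 + 1.000) = min(1, 1.742) = 1.000
~(γ -> ((β (+) α) (+) β)) = 1 − 1.000 = 0.000
(γ & (β (+) α)) (+) ~(γ -> ((β (+) α) (+) β)) = min(1, 0.258 + 0.000) = min(1, 0.258) = 0.258
~((γ & (β (+) α)) (+) ~(γ -> ((β (+) α) (+) β))) = 1 − 0.258 = 0.742

0.742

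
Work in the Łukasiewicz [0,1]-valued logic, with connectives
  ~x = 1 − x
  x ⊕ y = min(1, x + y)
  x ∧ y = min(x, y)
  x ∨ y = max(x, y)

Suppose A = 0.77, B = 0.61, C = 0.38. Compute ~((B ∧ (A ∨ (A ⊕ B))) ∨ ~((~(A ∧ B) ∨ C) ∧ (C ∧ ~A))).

A ⊕ B = min(1, 0.77 + 0.61) = min(1, 1.38) = 1.00
A ∨ (A ⊕ B) = max(0.77, 1.00) = 1.00
B ∧ (A ∨ (A ⊕ B)) = min(0.61, 1.00) = 0.61
A ∧ B = min(0.77, 0.61) = 0.61
~(A ∧ B) = 1 − 0.61 = 0.39
~(A ∧ B) ∨ C = max(0.39, 0.38) = 0.39
~A = 1 − 0.77 = 0.23
C ∧ ~A = min(0.38, 0.23) = 0.23
(~(A ∧ B) ∨ C) ∧ (C ∧ ~A) = min(0.39, 0.23) = 0.23
~((~(A ∧ B) ∨ C) ∧ (C ∧ ~A)) = 1 − 0.23 = 0.77
(B ∧ (A ∨ (A ⊕ B))) ∨ ~((~(A ∧ B) ∨ C) ∧ (C ∧ ~A)) = max(0.61, 0.77) = 0.77
~((B ∧ (A ∨ (A ⊕ B))) ∨ ~((~(A ∧ B) ∨ C) ∧ (C ∧ ~A))) = 1 − 0.77 = 0.23

0.23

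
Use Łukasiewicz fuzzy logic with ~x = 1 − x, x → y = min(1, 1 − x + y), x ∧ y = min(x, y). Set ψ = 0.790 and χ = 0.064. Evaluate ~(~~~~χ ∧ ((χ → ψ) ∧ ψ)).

0.936

~χ = 1 − 0.064 = 0.936
~~χ = 1 − 0.936 = 0.064
~~~χ = 1 − 0.064 = 0.936
~~~~χ = 1 − 0.936 = 0.064
χ → ψ = min(1, 1 − 0.064 + 0.790) = min(1, 1.726) = 1.000
(χ → ψ) ∧ ψ = min(1.000, 0.790) = 0.790
~~~~χ ∧ ((χ → ψ) ∧ ψ) = min(0.064, 0.790) = 0.064
~(~~~~χ ∧ ((χ → ψ) ∧ ψ)) = 1 − 0.064 = 0.936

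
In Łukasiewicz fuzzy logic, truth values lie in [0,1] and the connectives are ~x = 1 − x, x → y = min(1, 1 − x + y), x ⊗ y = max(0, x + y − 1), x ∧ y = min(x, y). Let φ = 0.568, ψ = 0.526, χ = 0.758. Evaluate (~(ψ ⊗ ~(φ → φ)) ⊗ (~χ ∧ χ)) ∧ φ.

0.242

φ → φ = min(1, 1 − 0.568 + 0.568) = min(1, 1.000) = 1.000
~(φ → φ) = 1 − 1.000 = 0.000
ψ ⊗ ~(φ → φ) = max(0, 0.526 + 0.000 − 1) = max(0, -0.474) = 0.000
~(ψ ⊗ ~(φ → φ)) = 1 − 0.000 = 1.000
~χ = 1 − 0.758 = 0.242
~χ ∧ χ = min(0.242, 0.758) = 0.242
~(ψ ⊗ ~(φ → φ)) ⊗ (~χ ∧ χ) = max(0, 1.000 + 0.242 − 1) = max(0, 0.242) = 0.242
(~(ψ ⊗ ~(φ → φ)) ⊗ (~χ ∧ χ)) ∧ φ = min(0.242, 0.568) = 0.242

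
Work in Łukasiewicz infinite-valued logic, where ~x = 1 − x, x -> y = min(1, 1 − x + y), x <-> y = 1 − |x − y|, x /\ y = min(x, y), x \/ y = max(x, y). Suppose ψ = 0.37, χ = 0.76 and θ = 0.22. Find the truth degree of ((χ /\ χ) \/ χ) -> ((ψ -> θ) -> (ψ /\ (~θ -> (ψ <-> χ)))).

χ /\ χ = min(0.76, 0.76) = 0.76
(χ /\ χ) \/ χ = max(0.76, 0.76) = 0.76
ψ -> θ = min(1, 1 − 0.37 + 0.22) = min(1, 0.85) = 0.85
~θ = 1 − 0.22 = 0.78
ψ <-> χ = 1 − |0.37 − 0.76| = 1 − 0.39 = 0.61
~θ -> (ψ <-> χ) = min(1, 1 − 0.78 + 0.61) = min(1, 0.83) = 0.83
ψ /\ (~θ -> (ψ <-> χ)) = min(0.37, 0.83) = 0.37
(ψ -> θ) -> (ψ /\ (~θ -> (ψ <-> χ))) = min(1, 1 − 0.85 + 0.37) = min(1, 0.52) = 0.52
((χ /\ χ) \/ χ) -> ((ψ -> θ) -> (ψ /\ (~θ -> (ψ <-> χ)))) = min(1, 1 − 0.76 + 0.52) = min(1, 0.76) = 0.76

0.76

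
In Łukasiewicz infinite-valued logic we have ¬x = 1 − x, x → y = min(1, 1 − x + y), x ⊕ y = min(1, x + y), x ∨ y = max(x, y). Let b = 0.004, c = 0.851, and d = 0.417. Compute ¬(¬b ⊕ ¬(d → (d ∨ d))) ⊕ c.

¬b = 1 − 0.004 = 0.996
d ∨ d = max(0.417, 0.417) = 0.417
d → (d ∨ d) = min(1, 1 − 0.417 + 0.417) = min(1, 1.000) = 1.000
¬(d → (d ∨ d)) = 1 − 1.000 = 0.000
¬b ⊕ ¬(d → (d ∨ d)) = min(1, 0.996 + 0.000) = min(1, 0.996) = 0.996
¬(¬b ⊕ ¬(d → (d ∨ d))) = 1 − 0.996 = 0.004
¬(¬b ⊕ ¬(d → (d ∨ d))) ⊕ c = min(1, 0.004 + 0.851) = min(1, 0.855) = 0.855

0.855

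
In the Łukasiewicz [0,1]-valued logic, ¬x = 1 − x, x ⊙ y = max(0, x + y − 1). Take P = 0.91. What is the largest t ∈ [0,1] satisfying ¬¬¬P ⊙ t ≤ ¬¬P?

¬P = 1 − 0.91 = 0.09
¬¬P = 1 − 0.09 = 0.91
¬¬¬P = 1 − 0.91 = 0.09
So the left factor is ¬¬¬P = 0.09.
So the right-hand bound is ¬¬P = 0.91.
The residuum of the Łukasiewicz t-norm gives the supremum: min(1, 1 − 0.09 + 0.91).
1 − 0.09 + 0.91 = 1.82, so t = min(1, 1.82) = 1.00.
Check: 0.09 ⊙ 1.00 = max(0, 0.09) = 0.09 ≤ 0.91.

1.00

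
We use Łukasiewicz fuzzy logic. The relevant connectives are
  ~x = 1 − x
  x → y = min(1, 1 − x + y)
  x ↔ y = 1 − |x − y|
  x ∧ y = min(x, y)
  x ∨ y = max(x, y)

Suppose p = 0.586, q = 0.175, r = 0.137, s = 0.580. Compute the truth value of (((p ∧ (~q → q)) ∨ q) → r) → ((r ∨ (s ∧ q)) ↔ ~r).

0.525

~q = 1 − 0.175 = 0.825
~q → q = min(1, 1 − 0.825 + 0.175) = min(1, 0.350) = 0.350
p ∧ (~q → q) = min(0.586, 0.350) = 0.350
(p ∧ (~q → q)) ∨ q = max(0.350, 0.175) = 0.350
((p ∧ (~q → q)) ∨ q) → r = min(1, 1 − 0.350 + 0.137) = min(1, 0.787) = 0.787
s ∧ q = min(0.580, 0.175) = 0.175
r ∨ (s ∧ q) = max(0.137, 0.175) = 0.175
~r = 1 − 0.137 = 0.863
(r ∨ (s ∧ q)) ↔ ~r = 1 − |0.175 − 0.863| = 1 − 0.688 = 0.312
(((p ∧ (~q → q)) ∨ q) → r) → ((r ∨ (s ∧ q)) ↔ ~r) = min(1, 1 − 0.787 + 0.312) = min(1, 0.525) = 0.525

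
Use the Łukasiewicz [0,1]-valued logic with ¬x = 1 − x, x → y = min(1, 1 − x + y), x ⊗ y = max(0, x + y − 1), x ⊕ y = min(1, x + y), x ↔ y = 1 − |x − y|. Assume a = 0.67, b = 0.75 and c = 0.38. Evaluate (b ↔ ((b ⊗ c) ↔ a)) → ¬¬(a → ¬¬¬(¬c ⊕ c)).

b ⊗ c = max(0, 0.75 + 0.38 − 1) = max(0, 0.13) = 0.13
(b ⊗ c) ↔ a = 1 − |0.13 − 0.67| = 1 − 0.54 = 0.46
b ↔ ((b ⊗ c) ↔ a) = 1 − |0.75 − 0.46| = 1 − 0.29 = 0.71
¬c = 1 − 0.38 = 0.62
¬c ⊕ c = min(1, 0.62 + 0.38) = min(1, 1.00) = 1.00
¬(¬c ⊕ c) = 1 − 1.00 = 0.00
¬¬(¬c ⊕ c) = 1 − 0.00 = 1.00
¬¬¬(¬c ⊕ c) = 1 − 1.00 = 0.00
a → ¬¬¬(¬c ⊕ c) = min(1, 1 − 0.67 + 0.00) = min(1, 0.33) = 0.33
¬(a → ¬¬¬(¬c ⊕ c)) = 1 − 0.33 = 0.67
¬¬(a → ¬¬¬(¬c ⊕ c)) = 1 − 0.67 = 0.33
(b ↔ ((b ⊗ c) ↔ a)) → ¬¬(a → ¬¬¬(¬c ⊕ c)) = min(1, 1 − 0.71 + 0.33) = min(1, 0.62) = 0.62

0.62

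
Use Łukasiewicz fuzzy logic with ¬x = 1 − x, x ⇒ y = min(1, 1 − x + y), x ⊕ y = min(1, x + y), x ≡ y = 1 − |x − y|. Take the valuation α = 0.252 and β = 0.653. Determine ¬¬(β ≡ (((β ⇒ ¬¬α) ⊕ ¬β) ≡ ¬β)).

¬α = 1 − 0.252 = 0.748
¬¬α = 1 − 0.748 = 0.252
β ⇒ ¬¬α = min(1, 1 − 0.653 + 0.252) = min(1, 0.599) = 0.599
¬β = 1 − 0.653 = 0.347
(β ⇒ ¬¬α) ⊕ ¬β = min(1, 0.599 + 0.347) = min(1, 0.946) = 0.946
((β ⇒ ¬¬α) ⊕ ¬β) ≡ ¬β = 1 − |0.946 − 0.347| = 1 − 0.599 = 0.401
β ≡ (((β ⇒ ¬¬α) ⊕ ¬β) ≡ ¬β) = 1 − |0.653 − 0.401| = 1 − 0.252 = 0.748
¬(β ≡ (((β ⇒ ¬¬α) ⊕ ¬β) ≡ ¬β)) = 1 − 0.748 = 0.252
¬¬(β ≡ (((β ⇒ ¬¬α) ⊕ ¬β) ≡ ¬β)) = 1 − 0.252 = 0.748

0.748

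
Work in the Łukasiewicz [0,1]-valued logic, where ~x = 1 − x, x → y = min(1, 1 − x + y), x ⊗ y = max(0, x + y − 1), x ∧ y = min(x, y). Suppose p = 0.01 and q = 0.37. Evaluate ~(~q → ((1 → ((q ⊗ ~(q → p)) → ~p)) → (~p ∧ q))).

0.26

~q = 1 − 0.37 = 0.63
q → p = min(1, 1 − 0.37 + 0.01) = min(1, 0.64) = 0.64
~(q → p) = 1 − 0.64 = 0.36
q ⊗ ~(q → p) = max(0, 0.37 + 0.36 − 1) = max(0, -0.27) = 0.00
~p = 1 − 0.01 = 0.99
(q ⊗ ~(q → p)) → ~p = min(1, 1 − 0.00 + 0.99) = min(1, 1.99) = 1.00
1 → ((q ⊗ ~(q → p)) → ~p) = min(1, 1 − 1.00 + 1.00) = min(1, 1.00) = 1.00
~p ∧ q = min(0.99, 0.37) = 0.37
(1 → ((q ⊗ ~(q → p)) → ~p)) → (~p ∧ q) = min(1, 1 − 1.00 + 0.37) = min(1, 0.37) = 0.37
~q → ((1 → ((q ⊗ ~(q → p)) → ~p)) → (~p ∧ q)) = min(1, 1 − 0.63 + 0.37) = min(1, 0.74) = 0.74
~(~q → ((1 → ((q ⊗ ~(q → p)) → ~p)) → (~p ∧ q))) = 1 − 0.74 = 0.26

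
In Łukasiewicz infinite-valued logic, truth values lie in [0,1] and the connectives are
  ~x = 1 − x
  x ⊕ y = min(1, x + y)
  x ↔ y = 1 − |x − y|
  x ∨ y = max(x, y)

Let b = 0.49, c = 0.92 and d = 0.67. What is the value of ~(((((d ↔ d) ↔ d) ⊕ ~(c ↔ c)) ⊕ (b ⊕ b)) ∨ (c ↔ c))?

0.00

d ↔ d = 1 − |0.67 − 0.67| = 1 − 0.00 = 1.00
(d ↔ d) ↔ d = 1 − |1.00 − 0.67| = 1 − 0.33 = 0.67
c ↔ c = 1 − |0.92 − 0.92| = 1 − 0.00 = 1.00
~(c ↔ c) = 1 − 1.00 = 0.00
((d ↔ d) ↔ d) ⊕ ~(c ↔ c) = min(1, 0.67 + 0.00) = min(1, 0.67) = 0.67
b ⊕ b = min(1, 0.49 + 0.49) = min(1, 0.98) = 0.98
(((d ↔ d) ↔ d) ⊕ ~(c ↔ c)) ⊕ (b ⊕ b) = min(1, 0.67 + 0.98) = min(1, 1.65) = 1.00
((((d ↔ d) ↔ d) ⊕ ~(c ↔ c)) ⊕ (b ⊕ b)) ∨ (c ↔ c) = max(1.00, 1.00) = 1.00
~(((((d ↔ d) ↔ d) ⊕ ~(c ↔ c)) ⊕ (b ⊕ b)) ∨ (c ↔ c)) = 1 − 1.00 = 0.00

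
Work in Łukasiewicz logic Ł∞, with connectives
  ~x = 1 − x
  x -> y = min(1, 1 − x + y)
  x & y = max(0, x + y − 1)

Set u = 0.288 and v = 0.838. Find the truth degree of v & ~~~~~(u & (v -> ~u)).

~u = 1 − 0.288 = 0.712
v -> ~u = min(1, 1 − 0.838 + 0.712) = min(1, 0.874) = 0.874
u & (v -> ~u) = max(0, 0.288 + 0.874 − 1) = max(0, 0.162) = 0.162
~(u & (v -> ~u)) = 1 − 0.162 = 0.838
~~(u & (v -> ~u)) = 1 − 0.838 = 0.162
~~~(u & (v -> ~u)) = 1 − 0.162 = 0.838
~~~~(u & (v -> ~u)) = 1 − 0.838 = 0.162
~~~~~(u & (v -> ~u)) = 1 − 0.162 = 0.838
v & ~~~~~(u & (v -> ~u)) = max(0, 0.838 + 0.838 − 1) = max(0, 0.676) = 0.676

0.676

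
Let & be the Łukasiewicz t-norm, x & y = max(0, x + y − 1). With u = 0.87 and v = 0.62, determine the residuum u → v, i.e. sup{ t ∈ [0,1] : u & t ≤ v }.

The residuum of the Łukasiewicz t-norm gives the supremum: min(1, 1 − 0.87 + 0.62).
1 − 0.87 + 0.62 = 0.75, so t = min(1, 0.75) = 0.75.
Check: 0.87 & 0.75 = max(0, 0.62) = 0.62 ≤ 0.62.

0.75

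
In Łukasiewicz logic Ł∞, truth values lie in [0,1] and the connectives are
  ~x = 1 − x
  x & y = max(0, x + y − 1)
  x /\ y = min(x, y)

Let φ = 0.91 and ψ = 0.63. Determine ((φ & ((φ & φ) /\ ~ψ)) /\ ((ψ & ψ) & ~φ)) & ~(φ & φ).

φ & φ = max(0, 0.91 + 0.91 − 1) = max(0, 0.82) = 0.82
~ψ = 1 − 0.63 = 0.37
(φ & φ) /\ ~ψ = min(0.82, 0.37) = 0.37
φ & ((φ & φ) /\ ~ψ) = max(0, 0.91 + 0.37 − 1) = max(0, 0.28) = 0.28
ψ & ψ = max(0, 0.63 + 0.63 − 1) = max(0, 0.26) = 0.26
~φ = 1 − 0.91 = 0.09
(ψ & ψ) & ~φ = max(0, 0.26 + 0.09 − 1) = max(0, -0.65) = 0.00
(φ & ((φ & φ) /\ ~ψ)) /\ ((ψ & ψ) & ~φ) = min(0.28, 0.00) = 0.00
~(φ & φ) = 1 − 0.82 = 0.18
((φ & ((φ & φ) /\ ~ψ)) /\ ((ψ & ψ) & ~φ)) & ~(φ & φ) = max(0, 0.00 + 0.18 − 1) = max(0, -0.82) = 0.00

0.00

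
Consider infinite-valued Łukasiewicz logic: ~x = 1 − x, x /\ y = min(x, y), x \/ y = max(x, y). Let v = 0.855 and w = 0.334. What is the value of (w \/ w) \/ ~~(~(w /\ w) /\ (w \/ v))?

0.666

w \/ w = max(0.334, 0.334) = 0.334
w /\ w = min(0.334, 0.334) = 0.334
~(w /\ w) = 1 − 0.334 = 0.666
w \/ v = max(0.334, 0.855) = 0.855
~(w /\ w) /\ (w \/ v) = min(0.666, 0.855) = 0.666
~(~(w /\ w) /\ (w \/ v)) = 1 − 0.666 = 0.334
~~(~(w /\ w) /\ (w \/ v)) = 1 − 0.334 = 0.666
(w \/ w) \/ ~~(~(w /\ w) /\ (w \/ v)) = max(0.334, 0.666) = 0.666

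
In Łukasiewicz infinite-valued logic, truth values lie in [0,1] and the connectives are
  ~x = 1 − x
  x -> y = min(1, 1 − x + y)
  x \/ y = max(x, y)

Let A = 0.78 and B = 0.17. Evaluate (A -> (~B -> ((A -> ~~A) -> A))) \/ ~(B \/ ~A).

1.00

~B = 1 − 0.17 = 0.83
~A = 1 − 0.78 = 0.22
~~A = 1 − 0.22 = 0.78
A -> ~~A = min(1, 1 − 0.78 + 0.78) = min(1, 1.00) = 1.00
(A -> ~~A) -> A = min(1, 1 − 1.00 + 0.78) = min(1, 0.78) = 0.78
~B -> ((A -> ~~A) -> A) = min(1, 1 − 0.83 + 0.78) = min(1, 0.95) = 0.95
A -> (~B -> ((A -> ~~A) -> A)) = min(1, 1 − 0.78 + 0.95) = min(1, 1.17) = 1.00
B \/ ~A = max(0.17, 0.22) = 0.22
~(B \/ ~A) = 1 − 0.22 = 0.78
(A -> (~B -> ((A -> ~~A) -> A))) \/ ~(B \/ ~A) = max(1.00, 0.78) = 1.00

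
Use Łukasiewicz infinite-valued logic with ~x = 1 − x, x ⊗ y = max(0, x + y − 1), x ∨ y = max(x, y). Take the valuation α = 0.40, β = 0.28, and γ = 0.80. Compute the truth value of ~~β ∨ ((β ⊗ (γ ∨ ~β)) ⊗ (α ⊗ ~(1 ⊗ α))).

~β = 1 − 0.28 = 0.72
~~β = 1 − 0.72 = 0.28
γ ∨ ~β = max(0.80, 0.72) = 0.80
β ⊗ (γ ∨ ~β) = max(0, 0.28 + 0.80 − 1) = max(0, 0.08) = 0.08
1 ⊗ α = max(0, 1.00 + 0.40 − 1) = max(0, 0.40) = 0.40
~(1 ⊗ α) = 1 − 0.40 = 0.60
α ⊗ ~(1 ⊗ α) = max(0, 0.40 + 0.60 − 1) = max(0, 0.00) = 0.00
(β ⊗ (γ ∨ ~β)) ⊗ (α ⊗ ~(1 ⊗ α)) = max(0, 0.08 + 0.00 − 1) = max(0, -0.92) = 0.00
~~β ∨ ((β ⊗ (γ ∨ ~β)) ⊗ (α ⊗ ~(1 ⊗ α))) = max(0.28, 0.00) = 0.28

0.28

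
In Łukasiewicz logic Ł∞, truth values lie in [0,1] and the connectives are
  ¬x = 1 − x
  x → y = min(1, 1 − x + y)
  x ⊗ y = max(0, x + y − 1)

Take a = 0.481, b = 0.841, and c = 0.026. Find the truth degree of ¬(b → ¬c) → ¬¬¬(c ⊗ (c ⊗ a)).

¬c = 1 − 0.026 = 0.974
b → ¬c = min(1, 1 − 0.841 + 0.974) = min(1, 1.133) = 1.000
¬(b → ¬c) = 1 − 1.000 = 0.000
c ⊗ a = max(0, 0.026 + 0.481 − 1) = max(0, -0.493) = 0.000
c ⊗ (c ⊗ a) = max(0, 0.026 + 0.000 − 1) = max(0, -0.974) = 0.000
¬(c ⊗ (c ⊗ a)) = 1 − 0.000 = 1.000
¬¬(c ⊗ (c ⊗ a)) = 1 − 1.000 = 0.000
¬¬¬(c ⊗ (c ⊗ a)) = 1 − 0.000 = 1.000
¬(b → ¬c) → ¬¬¬(c ⊗ (c ⊗ a)) = min(1, 1 − 0.000 + 1.000) = min(1, 2.000) = 1.000

1.000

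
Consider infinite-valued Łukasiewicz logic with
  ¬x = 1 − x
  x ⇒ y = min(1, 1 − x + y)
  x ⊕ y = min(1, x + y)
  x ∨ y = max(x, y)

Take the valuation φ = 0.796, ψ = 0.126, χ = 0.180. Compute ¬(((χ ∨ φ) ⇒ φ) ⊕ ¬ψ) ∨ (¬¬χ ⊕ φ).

0.976

χ ∨ φ = max(0.180, 0.796) = 0.796
(χ ∨ φ) ⇒ φ = min(1, 1 − 0.796 + 0.796) = min(1, 1.000) = 1.000
¬ψ = 1 − 0.126 = 0.874
((χ ∨ φ) ⇒ φ) ⊕ ¬ψ = min(1, 1.000 + 0.874) = min(1, 1.874) = 1.000
¬(((χ ∨ φ) ⇒ φ) ⊕ ¬ψ) = 1 − 1.000 = 0.000
¬χ = 1 − 0.180 = 0.820
¬¬χ = 1 − 0.820 = 0.180
¬¬χ ⊕ φ = min(1, 0.180 + 0.796) = min(1, 0.976) = 0.976
¬(((χ ∨ φ) ⇒ φ) ⊕ ¬ψ) ∨ (¬¬χ ⊕ φ) = max(0.000, 0.976) = 0.976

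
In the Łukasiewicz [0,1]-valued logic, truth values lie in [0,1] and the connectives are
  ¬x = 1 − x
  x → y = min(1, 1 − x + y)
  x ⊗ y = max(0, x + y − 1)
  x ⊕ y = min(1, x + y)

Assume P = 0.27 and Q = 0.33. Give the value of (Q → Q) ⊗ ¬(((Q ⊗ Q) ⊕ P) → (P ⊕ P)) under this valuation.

0.00

Q → Q = min(1, 1 − 0.33 + 0.33) = min(1, 1.00) = 1.00
Q ⊗ Q = max(0, 0.33 + 0.33 − 1) = max(0, -0.34) = 0.00
(Q ⊗ Q) ⊕ P = min(1, 0.00 + 0.27) = min(1, 0.27) = 0.27
P ⊕ P = min(1, 0.27 + 0.27) = min(1, 0.54) = 0.54
((Q ⊗ Q) ⊕ P) → (P ⊕ P) = min(1, 1 − 0.27 + 0.54) = min(1, 1.27) = 1.00
¬(((Q ⊗ Q) ⊕ P) → (P ⊕ P)) = 1 − 1.00 = 0.00
(Q → Q) ⊗ ¬(((Q ⊗ Q) ⊕ P) → (P ⊕ P)) = max(0, 1.00 + 0.00 − 1) = max(0, 0.00) = 0.00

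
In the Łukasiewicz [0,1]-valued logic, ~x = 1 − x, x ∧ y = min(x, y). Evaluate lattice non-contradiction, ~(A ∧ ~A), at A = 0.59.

~A = 1 − 0.59 = 0.41
A ∧ ~A = min(0.59, 0.41) = 0.41
~(A ∧ ~A) = 1 − 0.41 = 0.59
(The value 0.59 < 1 shows this instance is not satisfied; not a Ł∞-tautology — its value is 1 − min(a, 1−a).)

0.59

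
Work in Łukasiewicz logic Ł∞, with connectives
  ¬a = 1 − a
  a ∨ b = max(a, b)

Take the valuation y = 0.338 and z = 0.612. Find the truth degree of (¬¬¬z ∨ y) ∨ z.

¬z = 1 − 0.612 = 0.388
¬¬z = 1 − 0.388 = 0.612
¬¬¬z = 1 − 0.612 = 0.388
¬¬¬z ∨ y = max(0.388, 0.338) = 0.388
(¬¬¬z ∨ y) ∨ z = max(0.388, 0.612) = 0.612

0.612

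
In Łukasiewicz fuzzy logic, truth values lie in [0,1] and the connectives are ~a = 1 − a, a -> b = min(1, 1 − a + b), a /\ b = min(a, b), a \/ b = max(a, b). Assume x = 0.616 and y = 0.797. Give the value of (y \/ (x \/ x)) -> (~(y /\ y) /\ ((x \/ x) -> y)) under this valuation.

x \/ x = max(0.616, 0.616) = 0.616
y \/ (x \/ x) = max(0.797, 0.616) = 0.797
y /\ y = min(0.797, 0.797) = 0.797
~(y /\ y) = 1 − 0.797 = 0.203
(x \/ x) -> y = min(1, 1 − 0.616 + 0.797) = min(1, 1.181) = 1.000
~(y /\ y) /\ ((x \/ x) -> y) = min(0.203, 1.000) = 0.203
(y \/ (x \/ x)) -> (~(y /\ y) /\ ((x \/ x) -> y)) = min(1, 1 − 0.797 + 0.203) = min(1, 0.406) = 0.406

0.406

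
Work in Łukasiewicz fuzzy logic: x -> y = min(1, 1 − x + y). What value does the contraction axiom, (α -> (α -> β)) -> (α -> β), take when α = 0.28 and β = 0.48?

α -> β = min(1, 1 − 0.28 + 0.48) = min(1, 1.20) = 1.00
α -> (α -> β) = min(1, 1 − 0.28 + 1.00) = min(1, 1.72) = 1.00
(α -> (α -> β)) -> (α -> β) = min(1, 1 − 1.00 + 1.00) = min(1, 1.00) = 1.00

1.00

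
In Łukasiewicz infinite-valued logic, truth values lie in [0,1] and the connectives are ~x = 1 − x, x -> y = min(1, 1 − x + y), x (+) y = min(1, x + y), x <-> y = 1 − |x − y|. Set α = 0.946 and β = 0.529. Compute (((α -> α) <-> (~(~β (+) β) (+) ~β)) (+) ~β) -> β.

0.587

α -> α = min(1, 1 − 0.946 + 0.946) = min(1, 1.000) = 1.000
~β = 1 − 0.529 = 0.471
~β (+) β = min(1, 0.471 + 0.529) = min(1, 1.000) = 1.000
~(~β (+) β) = 1 − 1.000 = 0.000
~(~β (+) β) (+) ~β = min(1, 0.000 + 0.471) = min(1, 0.471) = 0.471
(α -> α) <-> (~(~β (+) β) (+) ~β) = 1 − |1.000 − 0.471| = 1 − 0.529 = 0.471
((α -> α) <-> (~(~β (+) β) (+) ~β)) (+) ~β = min(1, 0.471 + 0.471) = min(1, 0.942) = 0.942
(((α -> α) <-> (~(~β (+) β) (+) ~β)) (+) ~β) -> β = min(1, 1 − 0.942 + 0.529) = min(1, 0.587) = 0.587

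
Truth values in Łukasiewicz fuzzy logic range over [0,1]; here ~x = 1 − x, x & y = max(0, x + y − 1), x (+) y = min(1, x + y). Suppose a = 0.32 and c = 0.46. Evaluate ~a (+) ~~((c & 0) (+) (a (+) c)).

1.00

~a = 1 − 0.32 = 0.68
c & 0 = max(0, 0.46 + 0.00 − 1) = max(0, -0.54) = 0.00
a (+) c = min(1, 0.32 + 0.46) = min(1, 0.78) = 0.78
(c & 0) (+) (a (+) c) = min(1, 0.00 + 0.78) = min(1, 0.78) = 0.78
~((c & 0) (+) (a (+) c)) = 1 − 0.78 = 0.22
~~((c & 0) (+) (a (+) c)) = 1 − 0.22 = 0.78
~a (+) ~~((c & 0) (+) (a (+) c)) = min(1, 0.68 + 0.78) = min(1, 1.46) = 1.00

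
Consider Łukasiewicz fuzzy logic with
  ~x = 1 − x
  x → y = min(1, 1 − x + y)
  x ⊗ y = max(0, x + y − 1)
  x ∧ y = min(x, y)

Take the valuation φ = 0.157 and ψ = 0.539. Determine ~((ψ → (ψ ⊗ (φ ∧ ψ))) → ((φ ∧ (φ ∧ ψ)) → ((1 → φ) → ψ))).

0.000

φ ∧ ψ = min(0.157, 0.539) = 0.157
ψ ⊗ (φ ∧ ψ) = max(0, 0.539 + 0.157 − 1) = max(0, -0.304) = 0.000
ψ → (ψ ⊗ (φ ∧ ψ)) = min(1, 1 − 0.539 + 0.000) = min(1, 0.461) = 0.461
φ ∧ (φ ∧ ψ) = min(0.157, 0.157) = 0.157
1 → φ = min(1, 1 − 1.000 + 0.157) = min(1, 0.157) = 0.157
(1 → φ) → ψ = min(1, 1 − 0.157 + 0.539) = min(1, 1.382) = 1.000
(φ ∧ (φ ∧ ψ)) → ((1 → φ) → ψ) = min(1, 1 − 0.157 + 1.000) = min(1, 1.843) = 1.000
(ψ → (ψ ⊗ (φ ∧ ψ))) → ((φ ∧ (φ ∧ ψ)) → ((1 → φ) → ψ)) = min(1, 1 − 0.461 + 1.000) = min(1, 1.539) = 1.000
~((ψ → (ψ ⊗ (φ ∧ ψ))) → ((φ ∧ (φ ∧ ψ)) → ((1 → φ) → ψ))) = 1 − 1.000 = 0.000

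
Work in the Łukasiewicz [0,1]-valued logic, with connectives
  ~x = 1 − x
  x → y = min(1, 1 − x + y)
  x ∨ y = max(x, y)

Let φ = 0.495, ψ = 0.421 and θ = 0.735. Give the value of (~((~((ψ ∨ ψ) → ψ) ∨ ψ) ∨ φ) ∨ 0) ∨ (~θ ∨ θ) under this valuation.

0.735

ψ ∨ ψ = max(0.421, 0.421) = 0.421
(ψ ∨ ψ) → ψ = min(1, 1 − 0.421 + 0.421) = min(1, 1.000) = 1.000
~((ψ ∨ ψ) → ψ) = 1 − 1.000 = 0.000
~((ψ ∨ ψ) → ψ) ∨ ψ = max(0.000, 0.421) = 0.421
(~((ψ ∨ ψ) → ψ) ∨ ψ) ∨ φ = max(0.421, 0.495) = 0.495
~((~((ψ ∨ ψ) → ψ) ∨ ψ) ∨ φ) = 1 − 0.495 = 0.505
~((~((ψ ∨ ψ) → ψ) ∨ ψ) ∨ φ) ∨ 0 = max(0.505, 0.000) = 0.505
~θ = 1 − 0.735 = 0.265
~θ ∨ θ = max(0.265, 0.735) = 0.735
(~((~((ψ ∨ ψ) → ψ) ∨ ψ) ∨ φ) ∨ 0) ∨ (~θ ∨ θ) = max(0.505, 0.735) = 0.735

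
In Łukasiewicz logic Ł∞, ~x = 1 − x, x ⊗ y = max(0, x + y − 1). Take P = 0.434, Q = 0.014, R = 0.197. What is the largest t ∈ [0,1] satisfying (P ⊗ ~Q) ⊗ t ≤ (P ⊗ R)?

~Q = 1 − 0.014 = 0.986
P ⊗ ~Q = max(0, 0.434 + 0.986 − 1) = max(0, 0.420) = 0.420
So the left factor is P ⊗ ~Q = 0.420.
P ⊗ R = max(0, 0.434 + 0.197 − 1) = max(0, -0.369) = 0.000
So the right-hand bound is P ⊗ R = 0.000.
The residuum of the Łukasiewicz t-norm gives the supremum: min(1, 1 − 0.420 + 0.000).
1 − 0.420 + 0.000 = 0.580, so t = min(1, 0.580) = 0.580.
Check: 0.420 ⊗ 0.580 = max(0, 0.000) = 0.000 ≤ 0.000.

0.580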